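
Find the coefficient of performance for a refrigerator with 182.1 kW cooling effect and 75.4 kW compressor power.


COP = Q_evap / W
COP = 182.1 / 75.4
COP = 2.415

2.415


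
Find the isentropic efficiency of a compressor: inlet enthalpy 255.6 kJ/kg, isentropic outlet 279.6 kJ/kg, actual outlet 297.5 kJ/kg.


dh_ideal = 279.6 - 255.6 = 24.0 kJ/kg
dh_actual = 297.5 - 255.6 = 41.9 kJ/kg
eta_s = dh_ideal / dh_actual = 24.0 / 41.9
eta_s = 0.5728

0.5728


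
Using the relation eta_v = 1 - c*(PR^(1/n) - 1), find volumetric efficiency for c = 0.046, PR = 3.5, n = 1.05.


PR^(1/n) = 3.5^(1/1.05) = 3.29731199
eta_v = 1 - 0.046 * (3.29731199 - 1)
eta_v = 0.8943

0.8943


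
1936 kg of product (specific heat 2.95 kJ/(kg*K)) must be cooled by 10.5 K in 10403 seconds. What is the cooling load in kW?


Q = m * cp * dT / t
Q = 1936 * 2.95 * 10.5 / 10403
Q = 5.764 kW

5.764


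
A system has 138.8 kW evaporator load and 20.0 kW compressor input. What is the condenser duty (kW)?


Q_cond = Q_evap + W
Q_cond = 138.8 + 20.0
Q_cond = 158.8 kW

158.8


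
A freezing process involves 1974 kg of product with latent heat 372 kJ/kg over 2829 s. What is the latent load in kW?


Q_lat = m * h_fg / t
Q_lat = 1974 * 372 / 2829
Q_lat = 259.57 kW

259.57


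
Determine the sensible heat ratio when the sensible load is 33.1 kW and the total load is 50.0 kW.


SHR = Q_sensible / Q_total
SHR = 33.1 / 50.0
SHR = 0.662

0.662


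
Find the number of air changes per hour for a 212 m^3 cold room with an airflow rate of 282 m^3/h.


ACH = flow / volume
ACH = 282 / 212
ACH = 1.33

1.33


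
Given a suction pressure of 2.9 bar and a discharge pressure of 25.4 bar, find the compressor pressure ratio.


PR = P_high / P_low
PR = 25.4 / 2.9
PR = 8.759

8.759


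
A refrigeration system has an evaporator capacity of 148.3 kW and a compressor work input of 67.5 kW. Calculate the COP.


COP = Q_evap / W
COP = 148.3 / 67.5
COP = 2.197

2.197


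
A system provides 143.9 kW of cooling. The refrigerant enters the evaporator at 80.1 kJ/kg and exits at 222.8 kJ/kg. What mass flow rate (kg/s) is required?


dh = 222.8 - 80.1 = 142.7 kJ/kg
m_dot = Q / dh = 143.9 / 142.7 = 1.0084 kg/s

1.0084


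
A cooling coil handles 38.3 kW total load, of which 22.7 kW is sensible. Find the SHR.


SHR = Q_sensible / Q_total
SHR = 22.7 / 38.3
SHR = 0.593

0.593


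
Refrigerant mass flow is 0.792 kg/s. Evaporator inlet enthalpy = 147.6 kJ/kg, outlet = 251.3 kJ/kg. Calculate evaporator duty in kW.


dh = 251.3 - 147.6 = 103.7 kJ/kg
Q_evap = m_dot * dh = 0.792 * 103.7
Q_evap = 82.13 kW

82.13


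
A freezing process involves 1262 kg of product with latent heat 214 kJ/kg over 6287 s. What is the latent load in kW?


Q_lat = m * h_fg / t
Q_lat = 1262 * 214 / 6287
Q_lat = 42.96 kW

42.96


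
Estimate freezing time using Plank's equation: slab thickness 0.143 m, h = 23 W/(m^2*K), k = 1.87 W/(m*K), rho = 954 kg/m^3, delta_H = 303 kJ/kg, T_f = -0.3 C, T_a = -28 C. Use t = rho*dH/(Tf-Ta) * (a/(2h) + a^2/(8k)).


dT = -0.3 - (-28) = 27.7 K
term1 = a/(2h) = 0.143/(2*23) = 0.003108695652
term2 = a^2/(8k) = 0.143^2/(8*1.87) = 0.001366911765
t = rho*dH*1000/dT * (term1 + term2)
t = 954*303*1000/27.7 * (0.003108695652 + 0.001366911765)
t = 46705 s

46705


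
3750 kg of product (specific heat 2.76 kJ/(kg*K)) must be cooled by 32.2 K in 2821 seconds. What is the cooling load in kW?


Q = m * cp * dT / t
Q = 3750 * 2.76 * 32.2 / 2821
Q = 118.139 kW

118.139


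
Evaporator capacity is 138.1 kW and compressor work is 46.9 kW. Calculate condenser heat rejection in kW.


Q_cond = Q_evap + W
Q_cond = 138.1 + 46.9
Q_cond = 185.0 kW

185.0


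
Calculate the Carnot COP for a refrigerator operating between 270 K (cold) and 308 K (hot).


dT = 308 - 270 = 38 K
COP_carnot = T_cold / dT = 270 / 38
COP_carnot = 7.105

7.105


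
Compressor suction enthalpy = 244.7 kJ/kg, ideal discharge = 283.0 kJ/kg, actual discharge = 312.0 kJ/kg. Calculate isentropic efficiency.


dh_ideal = 283.0 - 244.7 = 38.3 kJ/kg
dh_actual = 312.0 - 244.7 = 67.3 kJ/kg
eta_s = dh_ideal / dh_actual = 38.3 / 67.3
eta_s = 0.5691

0.5691


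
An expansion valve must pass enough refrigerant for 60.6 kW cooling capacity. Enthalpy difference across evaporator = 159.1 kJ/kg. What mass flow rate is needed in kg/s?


m_dot = Q / dh
m_dot = 60.6 / 159.1
m_dot = 0.3809 kg/s

0.3809


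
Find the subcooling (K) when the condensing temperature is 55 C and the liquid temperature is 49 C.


Subcooling = T_cond - T_liquid
Subcooling = 55 - 49
Subcooling = 6 K

6


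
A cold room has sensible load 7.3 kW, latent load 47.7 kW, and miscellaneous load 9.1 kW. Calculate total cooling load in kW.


Q_total = Q_s + Q_l + Q_misc
Q_total = 7.3 + 47.7 + 9.1
Q_total = 64.1 kW

64.1


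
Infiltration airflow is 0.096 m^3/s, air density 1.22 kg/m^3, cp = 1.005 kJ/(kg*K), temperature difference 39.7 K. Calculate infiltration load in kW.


Q = V_dot * rho * cp * dT
Q = 0.096 * 1.22 * 1.005 * 39.7
Q = 4.673 kW

4.673


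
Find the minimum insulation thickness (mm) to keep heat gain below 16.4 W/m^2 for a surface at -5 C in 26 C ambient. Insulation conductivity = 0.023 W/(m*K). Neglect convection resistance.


dT = 26 - (-5) = 31 K
thickness = k * dT / q_max * 1000
thickness = 0.023 * 31 / 16.4 * 1000
thickness = 43.5 mm

43.5


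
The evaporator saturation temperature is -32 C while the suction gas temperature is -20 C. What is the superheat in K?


Superheat = T_suction - T_evap
Superheat = -20 - (-32)
Superheat = 12 K

12


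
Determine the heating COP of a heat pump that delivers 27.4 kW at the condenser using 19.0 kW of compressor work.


COP_hp = Q_cond / W
COP_hp = 27.4 / 19.0
COP_hp = 1.442

1.442


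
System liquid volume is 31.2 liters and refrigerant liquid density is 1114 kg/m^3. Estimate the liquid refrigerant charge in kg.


Charge = V * rho / 1000
Charge = 31.2 * 1114 / 1000
Charge = 34.76 kg

34.76


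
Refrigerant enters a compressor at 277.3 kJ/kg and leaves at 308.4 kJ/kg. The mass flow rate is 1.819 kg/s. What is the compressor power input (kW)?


dh = 308.4 - 277.3 = 31.1 kJ/kg
W = m_dot * dh = 1.819 * 31.1 = 56.57 kW

56.57


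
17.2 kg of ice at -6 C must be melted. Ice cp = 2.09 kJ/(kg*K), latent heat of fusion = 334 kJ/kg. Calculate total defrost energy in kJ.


Sensible heat = cp * dT = 2.09 * 6 = 12.54 kJ/kg
Total per kg = 12.54 + 334 = 346.54 kJ/kg
Q = m * total = 17.2 * 346.54
Q = 5960.5 kJ

5960.5


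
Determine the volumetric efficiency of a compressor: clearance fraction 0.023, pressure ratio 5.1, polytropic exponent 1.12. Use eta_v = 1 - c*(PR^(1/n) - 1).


PR^(1/n) = 5.1^(1/1.12) = 4.2831086
eta_v = 1 - 0.023 * (4.2831086 - 1)
eta_v = 0.9245

0.9245


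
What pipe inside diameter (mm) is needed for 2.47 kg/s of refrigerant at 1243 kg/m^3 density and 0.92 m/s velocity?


A = m_dot / (rho * v) = 2.47 / (1243 * 0.92) = 0.002159921648 m^2
d = sqrt(4*A/pi) * 1000
d = 52.4 mm

52.4


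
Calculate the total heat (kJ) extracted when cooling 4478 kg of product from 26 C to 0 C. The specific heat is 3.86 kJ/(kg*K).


dT = 26 - (0) = 26 K
Q = m * cp * dT = 4478 * 3.86 * 26
Q = 449412 kJ

449412


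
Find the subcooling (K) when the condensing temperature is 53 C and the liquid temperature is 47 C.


Subcooling = T_cond - T_liquid
Subcooling = 53 - 47
Subcooling = 6 K

6


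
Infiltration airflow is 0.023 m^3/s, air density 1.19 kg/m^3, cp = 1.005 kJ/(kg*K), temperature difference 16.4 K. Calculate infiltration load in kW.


Q = V_dot * rho * cp * dT
Q = 0.023 * 1.19 * 1.005 * 16.4
Q = 0.451 kW

0.451


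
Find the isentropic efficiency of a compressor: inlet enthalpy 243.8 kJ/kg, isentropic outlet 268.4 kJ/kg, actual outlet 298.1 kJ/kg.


dh_ideal = 268.4 - 243.8 = 24.6 kJ/kg
dh_actual = 298.1 - 243.8 = 54.3 kJ/kg
eta_s = dh_ideal / dh_actual = 24.6 / 54.3
eta_s = 0.453

0.453


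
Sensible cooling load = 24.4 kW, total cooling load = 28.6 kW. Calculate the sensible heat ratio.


SHR = Q_sensible / Q_total
SHR = 24.4 / 28.6
SHR = 0.853

0.853


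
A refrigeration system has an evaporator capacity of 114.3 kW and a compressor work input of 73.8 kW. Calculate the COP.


COP = Q_evap / W
COP = 114.3 / 73.8
COP = 1.549

1.549


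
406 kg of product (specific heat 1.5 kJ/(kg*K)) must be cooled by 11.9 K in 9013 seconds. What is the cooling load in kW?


Q = m * cp * dT / t
Q = 406 * 1.5 * 11.9 / 9013
Q = 0.804 kW

0.804


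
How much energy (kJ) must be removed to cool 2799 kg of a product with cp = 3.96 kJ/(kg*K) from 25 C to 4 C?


dT = 25 - (4) = 21 K
Q = m * cp * dT = 2799 * 3.96 * 21
Q = 232765 kJ

232765


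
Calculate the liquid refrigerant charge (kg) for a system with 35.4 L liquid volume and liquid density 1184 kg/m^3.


Charge = V * rho / 1000
Charge = 35.4 * 1184 / 1000
Charge = 41.91 kg

41.91


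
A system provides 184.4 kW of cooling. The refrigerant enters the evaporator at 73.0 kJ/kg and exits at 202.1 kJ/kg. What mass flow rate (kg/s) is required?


dh = 202.1 - 73.0 = 129.1 kJ/kg
m_dot = Q / dh = 184.4 / 129.1 = 1.4284 kg/s

1.4284


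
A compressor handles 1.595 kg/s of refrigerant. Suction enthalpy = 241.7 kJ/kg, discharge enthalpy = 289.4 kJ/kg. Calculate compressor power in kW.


dh = 289.4 - 241.7 = 47.7 kJ/kg
W = m_dot * dh = 1.595 * 47.7 = 76.08 kW

76.08


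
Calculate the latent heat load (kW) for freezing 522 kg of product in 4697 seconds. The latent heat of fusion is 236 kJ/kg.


Q_lat = m * h_fg / t
Q_lat = 522 * 236 / 4697
Q_lat = 26.23 kW

26.23


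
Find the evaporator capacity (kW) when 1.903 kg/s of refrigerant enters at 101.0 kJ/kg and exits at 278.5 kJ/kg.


dh = 278.5 - 101.0 = 177.5 kJ/kg
Q_evap = m_dot * dh = 1.903 * 177.5
Q_evap = 337.78 kW

337.78


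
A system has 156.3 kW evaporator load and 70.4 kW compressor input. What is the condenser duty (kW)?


Q_cond = Q_evap + W
Q_cond = 156.3 + 70.4
Q_cond = 226.7 kW

226.7


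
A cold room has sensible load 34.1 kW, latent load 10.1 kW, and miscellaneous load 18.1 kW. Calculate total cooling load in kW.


Q_total = Q_s + Q_l + Q_misc
Q_total = 34.1 + 10.1 + 18.1
Q_total = 62.3 kW

62.3


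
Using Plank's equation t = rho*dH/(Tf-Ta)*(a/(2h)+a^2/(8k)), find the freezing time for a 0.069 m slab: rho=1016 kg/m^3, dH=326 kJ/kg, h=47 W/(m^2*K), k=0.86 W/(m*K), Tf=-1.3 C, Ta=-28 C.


dT = -1.3 - (-28) = 26.7 K
term1 = a/(2h) = 0.069/(2*47) = 0.0007340425532
term2 = a^2/(8k) = 0.069^2/(8*0.86) = 0.000692005814
t = rho*dH*1000/dT * (term1 + term2)
t = 1016*326*1000/26.7 * (0.0007340425532 + 0.000692005814)
t = 17690 s

17690


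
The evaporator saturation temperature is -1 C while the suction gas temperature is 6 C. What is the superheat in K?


Superheat = T_suction - T_evap
Superheat = 6 - (-1)
Superheat = 7 K

7


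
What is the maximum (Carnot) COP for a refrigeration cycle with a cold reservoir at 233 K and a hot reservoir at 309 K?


dT = 309 - 233 = 76 K
COP_carnot = T_cold / dT = 233 / 76
COP_carnot = 3.066

3.066


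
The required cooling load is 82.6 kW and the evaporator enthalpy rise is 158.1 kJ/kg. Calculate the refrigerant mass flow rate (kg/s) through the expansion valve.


m_dot = Q / dh
m_dot = 82.6 / 158.1
m_dot = 0.5225 kg/s

0.5225


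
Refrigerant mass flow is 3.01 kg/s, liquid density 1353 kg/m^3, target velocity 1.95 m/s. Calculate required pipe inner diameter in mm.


A = m_dot / (rho * v) = 3.01 / (1353 * 1.95) = 0.001140864555 m^2
d = sqrt(4*A/pi) * 1000
d = 38.1 mm

38.1


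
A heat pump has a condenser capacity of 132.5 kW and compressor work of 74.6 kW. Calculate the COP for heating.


COP_hp = Q_cond / W
COP_hp = 132.5 / 74.6
COP_hp = 1.776

1.776


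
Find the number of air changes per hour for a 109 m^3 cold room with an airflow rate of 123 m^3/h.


ACH = flow / volume
ACH = 123 / 109
ACH = 1.128

1.128


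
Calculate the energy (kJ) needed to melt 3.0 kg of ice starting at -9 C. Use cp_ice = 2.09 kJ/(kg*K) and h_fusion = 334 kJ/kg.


Sensible heat = cp * dT = 2.09 * 9 = 18.81 kJ/kg
Total per kg = 18.81 + 334 = 352.81 kJ/kg
Q = m * total = 3.0 * 352.81
Q = 1058.4 kJ

1058.4


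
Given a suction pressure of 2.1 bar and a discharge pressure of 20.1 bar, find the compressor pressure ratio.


PR = P_high / P_low
PR = 20.1 / 2.1
PR = 9.571

9.571


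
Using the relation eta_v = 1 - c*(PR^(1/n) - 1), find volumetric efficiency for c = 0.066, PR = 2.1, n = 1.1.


PR^(1/n) = 2.1^(1/1.1) = 1.96302862
eta_v = 1 - 0.066 * (1.96302862 - 1)
eta_v = 0.9364

0.9364


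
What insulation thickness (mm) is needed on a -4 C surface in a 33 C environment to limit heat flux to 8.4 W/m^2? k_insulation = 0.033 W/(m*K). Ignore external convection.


dT = 33 - (-4) = 37 K
thickness = k * dT / q_max * 1000
thickness = 0.033 * 37 / 8.4 * 1000
thickness = 145.4 mm

145.4


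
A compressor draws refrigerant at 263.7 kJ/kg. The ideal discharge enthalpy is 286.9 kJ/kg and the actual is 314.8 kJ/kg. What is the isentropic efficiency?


dh_ideal = 286.9 - 263.7 = 23.2 kJ/kg
dh_actual = 314.8 - 263.7 = 51.1 kJ/kg
eta_s = dh_ideal / dh_actual = 23.2 / 51.1
eta_s = 0.454

0.454


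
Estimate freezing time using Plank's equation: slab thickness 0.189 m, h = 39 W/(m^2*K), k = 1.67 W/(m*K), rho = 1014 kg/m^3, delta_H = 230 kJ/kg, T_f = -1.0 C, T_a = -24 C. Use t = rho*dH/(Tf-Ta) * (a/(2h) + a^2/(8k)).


dT = -1.0 - (-24) = 23.0 K
term1 = a/(2h) = 0.189/(2*39) = 0.002423076923
term2 = a^2/(8k) = 0.189^2/(8*1.67) = 0.002673727545
t = rho*dH*1000/dT * (term1 + term2)
t = 1014*230*1000/23.0 * (0.002423076923 + 0.002673727545)
t = 51682 s

51682


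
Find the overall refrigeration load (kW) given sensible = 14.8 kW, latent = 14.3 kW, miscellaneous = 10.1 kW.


Q_total = Q_s + Q_l + Q_misc
Q_total = 14.8 + 14.3 + 10.1
Q_total = 39.2 kW

39.2


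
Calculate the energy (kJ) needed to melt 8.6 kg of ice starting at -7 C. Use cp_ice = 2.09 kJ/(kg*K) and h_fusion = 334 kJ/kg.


Sensible heat = cp * dT = 2.09 * 7 = 14.63 kJ/kg
Total per kg = 14.63 + 334 = 348.63 kJ/kg
Q = m * total = 8.6 * 348.63
Q = 2998.2 kJ

2998.2


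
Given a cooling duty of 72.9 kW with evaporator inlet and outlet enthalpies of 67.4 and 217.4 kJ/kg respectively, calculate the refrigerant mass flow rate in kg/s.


dh = 217.4 - 67.4 = 150.0 kJ/kg
m_dot = Q / dh = 72.9 / 150.0 = 0.486 kg/s

0.486


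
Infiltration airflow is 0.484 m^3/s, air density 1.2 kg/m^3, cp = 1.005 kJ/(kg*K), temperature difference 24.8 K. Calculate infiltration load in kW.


Q = V_dot * rho * cp * dT
Q = 0.484 * 1.2 * 1.005 * 24.8
Q = 14.476 kW

14.476


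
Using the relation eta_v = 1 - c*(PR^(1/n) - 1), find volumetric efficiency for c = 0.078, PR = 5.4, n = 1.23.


PR^(1/n) = 5.4^(1/1.23) = 3.93950886
eta_v = 1 - 0.078 * (3.93950886 - 1)
eta_v = 0.7707

0.7707


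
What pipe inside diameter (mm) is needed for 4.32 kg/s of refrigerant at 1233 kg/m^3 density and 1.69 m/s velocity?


A = m_dot / (rho * v) = 4.32 / (1233 * 1.69) = 0.002073165465 m^2
d = sqrt(4*A/pi) * 1000
d = 51.4 mm

51.4


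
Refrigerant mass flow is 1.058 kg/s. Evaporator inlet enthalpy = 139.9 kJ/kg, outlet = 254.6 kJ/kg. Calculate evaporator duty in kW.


dh = 254.6 - 139.9 = 114.7 kJ/kg
Q_evap = m_dot * dh = 1.058 * 114.7
Q_evap = 121.35 kW

121.35


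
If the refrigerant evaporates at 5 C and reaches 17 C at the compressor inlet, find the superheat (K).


Superheat = T_suction - T_evap
Superheat = 17 - (5)
Superheat = 12 K

12


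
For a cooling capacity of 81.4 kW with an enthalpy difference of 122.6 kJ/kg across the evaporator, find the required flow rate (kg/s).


m_dot = Q / dh
m_dot = 81.4 / 122.6
m_dot = 0.6639 kg/s

0.6639


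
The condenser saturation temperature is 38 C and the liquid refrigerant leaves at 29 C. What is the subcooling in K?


Subcooling = T_cond - T_liquid
Subcooling = 38 - 29
Subcooling = 9 K

9


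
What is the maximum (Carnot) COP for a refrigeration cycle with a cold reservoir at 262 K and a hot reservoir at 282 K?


dT = 282 - 262 = 20 K
COP_carnot = T_cold / dT = 262 / 20
COP_carnot = 13.1

13.1


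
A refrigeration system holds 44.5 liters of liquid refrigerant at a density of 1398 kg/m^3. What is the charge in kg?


Charge = V * rho / 1000
Charge = 44.5 * 1398 / 1000
Charge = 62.21 kg

62.21


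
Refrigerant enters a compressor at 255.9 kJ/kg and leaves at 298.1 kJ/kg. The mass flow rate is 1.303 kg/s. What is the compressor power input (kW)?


dh = 298.1 - 255.9 = 42.2 kJ/kg
W = m_dot * dh = 1.303 * 42.2 = 54.99 kW

54.99


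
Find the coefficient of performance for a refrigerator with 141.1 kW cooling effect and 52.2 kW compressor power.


COP = Q_evap / W
COP = 141.1 / 52.2
COP = 2.703

2.703


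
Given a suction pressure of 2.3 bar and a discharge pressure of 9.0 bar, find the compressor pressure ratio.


PR = P_high / P_low
PR = 9.0 / 2.3
PR = 3.913

3.913


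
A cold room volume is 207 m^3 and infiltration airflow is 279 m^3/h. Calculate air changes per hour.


ACH = flow / volume
ACH = 279 / 207
ACH = 1.348

1.348


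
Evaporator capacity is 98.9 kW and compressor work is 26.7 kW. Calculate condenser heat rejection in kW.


Q_cond = Q_evap + W
Q_cond = 98.9 + 26.7
Q_cond = 125.6 kW

125.6


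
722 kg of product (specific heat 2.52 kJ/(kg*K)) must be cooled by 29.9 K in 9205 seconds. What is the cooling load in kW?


Q = m * cp * dT / t
Q = 722 * 2.52 * 29.9 / 9205
Q = 5.91 kW

5.91


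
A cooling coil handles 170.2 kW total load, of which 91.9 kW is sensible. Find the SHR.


SHR = Q_sensible / Q_total
SHR = 91.9 / 170.2
SHR = 0.54

0.54


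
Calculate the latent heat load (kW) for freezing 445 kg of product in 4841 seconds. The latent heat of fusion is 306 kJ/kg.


Q_lat = m * h_fg / t
Q_lat = 445 * 306 / 4841
Q_lat = 28.13 kW

28.13


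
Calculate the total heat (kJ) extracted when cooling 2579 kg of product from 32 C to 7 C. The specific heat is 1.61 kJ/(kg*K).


dT = 32 - (7) = 25 K
Q = m * cp * dT = 2579 * 1.61 * 25
Q = 103805 kJ

103805


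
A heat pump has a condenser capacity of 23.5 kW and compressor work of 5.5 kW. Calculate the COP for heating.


COP_hp = Q_cond / W
COP_hp = 23.5 / 5.5
COP_hp = 4.273

4.273


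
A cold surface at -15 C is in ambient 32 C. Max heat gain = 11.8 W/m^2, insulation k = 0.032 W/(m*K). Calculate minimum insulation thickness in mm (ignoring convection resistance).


dT = 32 - (-15) = 47 K
thickness = k * dT / q_max * 1000
thickness = 0.032 * 47 / 11.8 * 1000
thickness = 127.5 mm

127.5


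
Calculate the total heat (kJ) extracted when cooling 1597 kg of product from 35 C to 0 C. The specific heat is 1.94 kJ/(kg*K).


dT = 35 - (0) = 35 K
Q = m * cp * dT = 1597 * 1.94 * 35
Q = 108436 kJ

108436


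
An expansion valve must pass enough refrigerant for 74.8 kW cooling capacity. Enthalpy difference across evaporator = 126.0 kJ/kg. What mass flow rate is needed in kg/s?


m_dot = Q / dh
m_dot = 74.8 / 126.0
m_dot = 0.5937 kg/s

0.5937


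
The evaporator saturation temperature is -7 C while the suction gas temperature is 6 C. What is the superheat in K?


Superheat = T_suction - T_evap
Superheat = 6 - (-7)
Superheat = 13 K

13


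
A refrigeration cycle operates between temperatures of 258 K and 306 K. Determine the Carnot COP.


dT = 306 - 258 = 48 K
COP_carnot = T_cold / dT = 258 / 48
COP_carnot = 5.375

5.375


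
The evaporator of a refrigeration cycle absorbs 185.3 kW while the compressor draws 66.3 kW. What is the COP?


COP = Q_evap / W
COP = 185.3 / 66.3
COP = 2.795

2.795


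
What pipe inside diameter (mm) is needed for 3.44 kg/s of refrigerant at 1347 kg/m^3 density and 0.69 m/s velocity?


A = m_dot / (rho * v) = 3.44 / (1347 * 0.69) = 0.003701193204 m^2
d = sqrt(4*A/pi) * 1000
d = 68.6 mm

68.6


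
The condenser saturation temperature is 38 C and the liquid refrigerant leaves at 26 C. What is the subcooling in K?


Subcooling = T_cond - T_liquid
Subcooling = 38 - 26
Subcooling = 12 K

12


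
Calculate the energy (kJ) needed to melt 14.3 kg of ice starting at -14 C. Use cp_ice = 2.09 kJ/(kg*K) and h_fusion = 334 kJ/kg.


Sensible heat = cp * dT = 2.09 * 14 = 29.26 kJ/kg
Total per kg = 29.26 + 334 = 363.26 kJ/kg
Q = m * total = 14.3 * 363.26
Q = 5194.6 kJ

5194.6


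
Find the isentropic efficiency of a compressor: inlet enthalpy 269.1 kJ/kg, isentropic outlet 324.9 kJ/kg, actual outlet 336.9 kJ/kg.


dh_ideal = 324.9 - 269.1 = 55.8 kJ/kg
dh_actual = 336.9 - 269.1 = 67.8 kJ/kg
eta_s = dh_ideal / dh_actual = 55.8 / 67.8
eta_s = 0.823

0.823


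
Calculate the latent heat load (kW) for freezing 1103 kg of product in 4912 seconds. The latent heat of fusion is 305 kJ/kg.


Q_lat = m * h_fg / t
Q_lat = 1103 * 305 / 4912
Q_lat = 68.49 kW

68.49


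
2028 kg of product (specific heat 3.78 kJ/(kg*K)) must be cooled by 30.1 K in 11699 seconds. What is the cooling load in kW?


Q = m * cp * dT / t
Q = 2028 * 3.78 * 30.1 / 11699
Q = 19.723 kW

19.723


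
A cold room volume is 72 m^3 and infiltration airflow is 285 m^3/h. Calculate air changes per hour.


ACH = flow / volume
ACH = 285 / 72
ACH = 3.958

3.958


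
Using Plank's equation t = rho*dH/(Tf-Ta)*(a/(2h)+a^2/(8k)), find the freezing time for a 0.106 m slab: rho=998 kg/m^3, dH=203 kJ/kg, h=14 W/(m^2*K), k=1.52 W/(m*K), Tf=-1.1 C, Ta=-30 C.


dT = -1.1 - (-30) = 28.9 K
term1 = a/(2h) = 0.106/(2*14) = 0.003785714286
term2 = a^2/(8k) = 0.106^2/(8*1.52) = 0.0009240131579
t = rho*dH*1000/dT * (term1 + term2)
t = 998*203*1000/28.9 * (0.003785714286 + 0.0009240131579)
t = 33016 s

33016


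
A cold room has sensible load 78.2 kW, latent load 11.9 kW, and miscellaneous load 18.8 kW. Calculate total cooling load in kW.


Q_total = Q_s + Q_l + Q_misc
Q_total = 78.2 + 11.9 + 18.8
Q_total = 108.9 kW

108.9


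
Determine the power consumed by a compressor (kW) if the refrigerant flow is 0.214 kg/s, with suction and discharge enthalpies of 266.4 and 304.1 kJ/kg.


dh = 304.1 - 266.4 = 37.7 kJ/kg
W = m_dot * dh = 0.214 * 37.7 = 8.07 kW

8.07


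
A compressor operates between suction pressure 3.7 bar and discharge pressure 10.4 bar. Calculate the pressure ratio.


PR = P_high / P_low
PR = 10.4 / 3.7
PR = 2.811

2.811


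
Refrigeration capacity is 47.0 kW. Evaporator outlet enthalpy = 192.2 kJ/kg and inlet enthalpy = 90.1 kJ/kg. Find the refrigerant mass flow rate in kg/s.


dh = 192.2 - 90.1 = 102.1 kJ/kg
m_dot = Q / dh = 47.0 / 102.1 = 0.4603 kg/s

0.4603


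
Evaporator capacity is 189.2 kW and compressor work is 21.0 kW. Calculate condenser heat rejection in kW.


Q_cond = Q_evap + W
Q_cond = 189.2 + 21.0
Q_cond = 210.2 kW

210.2


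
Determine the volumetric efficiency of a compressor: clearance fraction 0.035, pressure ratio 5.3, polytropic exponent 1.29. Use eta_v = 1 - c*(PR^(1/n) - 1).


PR^(1/n) = 5.3^(1/1.29) = 3.64295799
eta_v = 1 - 0.035 * (3.64295799 - 1)
eta_v = 0.9075

0.9075


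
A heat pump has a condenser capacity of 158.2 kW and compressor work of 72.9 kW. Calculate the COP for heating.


COP_hp = Q_cond / W
COP_hp = 158.2 / 72.9
COP_hp = 2.17

2.17


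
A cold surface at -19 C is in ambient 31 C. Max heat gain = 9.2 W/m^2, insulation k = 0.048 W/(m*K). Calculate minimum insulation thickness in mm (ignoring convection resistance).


dT = 31 - (-19) = 50 K
thickness = k * dT / q_max * 1000
thickness = 0.048 * 50 / 9.2 * 1000
thickness = 260.9 mm

260.9


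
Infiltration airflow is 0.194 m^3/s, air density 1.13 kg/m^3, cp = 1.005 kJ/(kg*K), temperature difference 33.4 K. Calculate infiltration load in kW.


Q = V_dot * rho * cp * dT
Q = 0.194 * 1.13 * 1.005 * 33.4
Q = 7.359 kW

7.359


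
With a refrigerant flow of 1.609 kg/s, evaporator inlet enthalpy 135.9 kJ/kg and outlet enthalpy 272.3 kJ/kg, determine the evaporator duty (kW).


dh = 272.3 - 135.9 = 136.4 kJ/kg
Q_evap = m_dot * dh = 1.609 * 136.4
Q_evap = 219.47 kW

219.47


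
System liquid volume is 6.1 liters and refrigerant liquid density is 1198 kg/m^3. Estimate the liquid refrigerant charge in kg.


Charge = V * rho / 1000
Charge = 6.1 * 1198 / 1000
Charge = 7.31 kg

7.31


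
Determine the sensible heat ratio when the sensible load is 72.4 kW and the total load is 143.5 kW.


SHR = Q_sensible / Q_total
SHR = 72.4 / 143.5
SHR = 0.505

0.505


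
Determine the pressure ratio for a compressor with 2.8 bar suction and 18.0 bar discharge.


PR = P_high / P_low
PR = 18.0 / 2.8
PR = 6.429

6.429


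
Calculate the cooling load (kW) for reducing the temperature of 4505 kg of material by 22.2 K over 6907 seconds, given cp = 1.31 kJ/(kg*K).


Q = m * cp * dT / t
Q = 4505 * 1.31 * 22.2 / 6907
Q = 18.968 kW

18.968


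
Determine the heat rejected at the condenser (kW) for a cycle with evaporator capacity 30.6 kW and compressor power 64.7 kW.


Q_cond = Q_evap + W
Q_cond = 30.6 + 64.7
Q_cond = 95.3 kW

95.3


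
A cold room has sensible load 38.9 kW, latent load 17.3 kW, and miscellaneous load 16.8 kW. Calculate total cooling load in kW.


Q_total = Q_s + Q_l + Q_misc
Q_total = 38.9 + 17.3 + 16.8
Q_total = 73.0 kW

73.0


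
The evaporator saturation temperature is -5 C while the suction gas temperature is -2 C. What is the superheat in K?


Superheat = T_suction - T_evap
Superheat = -2 - (-5)
Superheat = 3 K

3


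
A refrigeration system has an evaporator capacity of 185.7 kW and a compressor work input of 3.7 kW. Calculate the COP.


COP = Q_evap / W
COP = 185.7 / 3.7
COP = 50.189

50.189


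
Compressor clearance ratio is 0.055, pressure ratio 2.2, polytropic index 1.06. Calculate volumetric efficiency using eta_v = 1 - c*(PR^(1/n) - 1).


PR^(1/n) = 2.2^(1/1.06) = 2.1039735
eta_v = 1 - 0.055 * (2.1039735 - 1)
eta_v = 0.9393

0.9393


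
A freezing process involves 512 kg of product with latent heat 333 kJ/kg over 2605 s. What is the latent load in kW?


Q_lat = m * h_fg / t
Q_lat = 512 * 333 / 2605
Q_lat = 65.45 kW

65.45


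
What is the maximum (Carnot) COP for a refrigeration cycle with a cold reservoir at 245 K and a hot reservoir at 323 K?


dT = 323 - 245 = 78 K
COP_carnot = T_cold / dT = 245 / 78
COP_carnot = 3.141

3.141


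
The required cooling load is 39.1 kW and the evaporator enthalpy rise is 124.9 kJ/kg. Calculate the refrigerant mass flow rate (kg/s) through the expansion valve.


m_dot = Q / dh
m_dot = 39.1 / 124.9
m_dot = 0.3131 kg/s

0.3131


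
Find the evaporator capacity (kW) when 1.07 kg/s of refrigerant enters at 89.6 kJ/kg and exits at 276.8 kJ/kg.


dh = 276.8 - 89.6 = 187.2 kJ/kg
Q_evap = m_dot * dh = 1.07 * 187.2
Q_evap = 200.3 kW

200.3


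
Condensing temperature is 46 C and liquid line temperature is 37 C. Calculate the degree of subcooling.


Subcooling = T_cond - T_liquid
Subcooling = 46 - 37
Subcooling = 9 K

9


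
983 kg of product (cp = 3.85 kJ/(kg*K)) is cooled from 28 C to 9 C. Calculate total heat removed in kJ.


dT = 28 - (9) = 19 K
Q = m * cp * dT = 983 * 3.85 * 19
Q = 71906 kJ

71906


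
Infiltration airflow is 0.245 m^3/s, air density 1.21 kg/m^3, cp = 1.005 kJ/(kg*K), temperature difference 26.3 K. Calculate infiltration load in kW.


Q = V_dot * rho * cp * dT
Q = 0.245 * 1.21 * 1.005 * 26.3
Q = 7.836 kW

7.836


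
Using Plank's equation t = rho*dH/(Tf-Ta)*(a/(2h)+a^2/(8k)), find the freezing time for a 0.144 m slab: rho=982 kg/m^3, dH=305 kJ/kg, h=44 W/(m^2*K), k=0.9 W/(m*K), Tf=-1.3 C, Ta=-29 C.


dT = -1.3 - (-29) = 27.7 K
term1 = a/(2h) = 0.144/(2*44) = 0.001636363636
term2 = a^2/(8k) = 0.144^2/(8*0.9) = 0.00288
t = rho*dH*1000/dT * (term1 + term2)
t = 982*305*1000/27.7 * (0.001636363636 + 0.00288)
t = 48834 s

48834


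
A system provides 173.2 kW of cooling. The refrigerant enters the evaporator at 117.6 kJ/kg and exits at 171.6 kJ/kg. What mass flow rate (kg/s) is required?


dh = 171.6 - 117.6 = 54.0 kJ/kg
m_dot = Q / dh = 173.2 / 54.0 = 3.2074 kg/s

3.2074


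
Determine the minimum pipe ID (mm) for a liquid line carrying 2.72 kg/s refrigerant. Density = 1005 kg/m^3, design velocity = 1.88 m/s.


A = m_dot / (rho * v) = 2.72 / (1005 * 1.88) = 0.001439610458 m^2
d = sqrt(4*A/pi) * 1000
d = 42.8 mm

42.8


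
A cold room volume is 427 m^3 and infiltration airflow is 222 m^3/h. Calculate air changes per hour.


ACH = flow / volume
ACH = 222 / 427
ACH = 0.52

0.52


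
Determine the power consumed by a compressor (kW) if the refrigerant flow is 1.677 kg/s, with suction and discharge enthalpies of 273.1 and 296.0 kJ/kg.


dh = 296.0 - 273.1 = 22.9 kJ/kg
W = m_dot * dh = 1.677 * 22.9 = 38.4 kW

38.4


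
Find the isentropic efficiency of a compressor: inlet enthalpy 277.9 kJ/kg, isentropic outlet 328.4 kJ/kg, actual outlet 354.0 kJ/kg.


dh_ideal = 328.4 - 277.9 = 50.5 kJ/kg
dh_actual = 354.0 - 277.9 = 76.1 kJ/kg
eta_s = dh_ideal / dh_actual = 50.5 / 76.1
eta_s = 0.6636

0.6636


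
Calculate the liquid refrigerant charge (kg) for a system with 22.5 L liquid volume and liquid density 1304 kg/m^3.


Charge = V * rho / 1000
Charge = 22.5 * 1304 / 1000
Charge = 29.34 kg

29.34


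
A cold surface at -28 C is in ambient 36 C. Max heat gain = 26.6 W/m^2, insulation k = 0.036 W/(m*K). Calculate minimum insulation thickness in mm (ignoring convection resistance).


dT = 36 - (-28) = 64 K
thickness = k * dT / q_max * 1000
thickness = 0.036 * 64 / 26.6 * 1000
thickness = 86.6 mm

86.6


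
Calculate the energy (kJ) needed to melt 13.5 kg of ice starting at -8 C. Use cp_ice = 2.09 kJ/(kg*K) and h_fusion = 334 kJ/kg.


Sensible heat = cp * dT = 2.09 * 8 = 16.72 kJ/kg
Total per kg = 16.72 + 334 = 350.72 kJ/kg
Q = m * total = 13.5 * 350.72
Q = 4734.7 kJ

4734.7


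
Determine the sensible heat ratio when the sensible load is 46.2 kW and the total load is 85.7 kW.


SHR = Q_sensible / Q_total
SHR = 46.2 / 85.7
SHR = 0.539

0.539


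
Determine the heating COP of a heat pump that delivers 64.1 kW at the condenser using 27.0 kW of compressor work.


COP_hp = Q_cond / W
COP_hp = 64.1 / 27.0
COP_hp = 2.374

2.374


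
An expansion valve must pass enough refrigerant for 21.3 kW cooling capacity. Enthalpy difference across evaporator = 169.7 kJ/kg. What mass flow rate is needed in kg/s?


m_dot = Q / dh
m_dot = 21.3 / 169.7
m_dot = 0.1255 kg/s

0.1255


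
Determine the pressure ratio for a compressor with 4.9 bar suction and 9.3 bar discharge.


PR = P_high / P_low
PR = 9.3 / 4.9
PR = 1.898

1.898


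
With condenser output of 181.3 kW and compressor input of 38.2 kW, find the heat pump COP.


COP_hp = Q_cond / W
COP_hp = 181.3 / 38.2
COP_hp = 4.746

4.746


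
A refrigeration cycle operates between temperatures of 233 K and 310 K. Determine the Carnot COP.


dT = 310 - 233 = 77 K
COP_carnot = T_cold / dT = 233 / 77
COP_carnot = 3.026

3.026


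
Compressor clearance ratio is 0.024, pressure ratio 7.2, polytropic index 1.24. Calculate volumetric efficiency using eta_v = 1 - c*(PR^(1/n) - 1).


PR^(1/n) = 7.2^(1/1.24) = 4.91357031
eta_v = 1 - 0.024 * (4.91357031 - 1)
eta_v = 0.9061

0.9061


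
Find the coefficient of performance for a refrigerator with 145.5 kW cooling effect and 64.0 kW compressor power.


COP = Q_evap / W
COP = 145.5 / 64.0
COP = 2.273

2.273


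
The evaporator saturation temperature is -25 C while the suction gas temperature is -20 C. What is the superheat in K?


Superheat = T_suction - T_evap
Superheat = -20 - (-25)
Superheat = 5 K

5


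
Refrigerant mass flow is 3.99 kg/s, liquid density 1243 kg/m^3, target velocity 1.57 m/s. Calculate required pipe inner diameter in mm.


A = m_dot / (rho * v) = 3.99 / (1243 * 1.57) = 0.002044570615 m^2
d = sqrt(4*A/pi) * 1000
d = 51.0 mm

51.0


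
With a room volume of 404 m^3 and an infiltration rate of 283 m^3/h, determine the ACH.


ACH = flow / volume
ACH = 283 / 404
ACH = 0.7

0.7


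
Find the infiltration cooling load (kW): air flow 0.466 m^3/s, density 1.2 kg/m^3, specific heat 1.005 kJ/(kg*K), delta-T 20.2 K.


Q = V_dot * rho * cp * dT
Q = 0.466 * 1.2 * 1.005 * 20.2
Q = 11.352 kW

11.352


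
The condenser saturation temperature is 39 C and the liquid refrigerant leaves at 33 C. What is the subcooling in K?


Subcooling = T_cond - T_liquid
Subcooling = 39 - 33
Subcooling = 6 K

6


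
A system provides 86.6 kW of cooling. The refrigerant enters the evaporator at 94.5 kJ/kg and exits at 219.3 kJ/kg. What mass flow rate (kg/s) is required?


dh = 219.3 - 94.5 = 124.8 kJ/kg
m_dot = Q / dh = 86.6 / 124.8 = 0.6939 kg/s

0.6939


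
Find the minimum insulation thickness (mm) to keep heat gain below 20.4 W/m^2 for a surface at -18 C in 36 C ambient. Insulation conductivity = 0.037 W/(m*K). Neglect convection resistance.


dT = 36 - (-18) = 54 K
thickness = k * dT / q_max * 1000
thickness = 0.037 * 54 / 20.4 * 1000
thickness = 97.9 mm

97.9


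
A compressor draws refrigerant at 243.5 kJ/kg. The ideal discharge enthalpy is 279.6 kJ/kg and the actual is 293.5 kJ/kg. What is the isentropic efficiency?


dh_ideal = 279.6 - 243.5 = 36.1 kJ/kg
dh_actual = 293.5 - 243.5 = 50.0 kJ/kg
eta_s = dh_ideal / dh_actual = 36.1 / 50.0
eta_s = 0.722

0.722


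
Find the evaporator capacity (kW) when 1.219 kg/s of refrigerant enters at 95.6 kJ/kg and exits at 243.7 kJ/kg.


dh = 243.7 - 95.6 = 148.1 kJ/kg
Q_evap = m_dot * dh = 1.219 * 148.1
Q_evap = 180.53 kW

180.53


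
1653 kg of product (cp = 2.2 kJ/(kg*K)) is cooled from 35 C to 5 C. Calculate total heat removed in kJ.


dT = 35 - (5) = 30 K
Q = m * cp * dT = 1653 * 2.2 * 30
Q = 109098 kJ

109098


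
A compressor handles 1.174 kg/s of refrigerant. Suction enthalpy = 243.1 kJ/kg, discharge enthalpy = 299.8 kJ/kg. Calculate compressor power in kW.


dh = 299.8 - 243.1 = 56.7 kJ/kg
W = m_dot * dh = 1.174 * 56.7 = 66.57 kW

66.57


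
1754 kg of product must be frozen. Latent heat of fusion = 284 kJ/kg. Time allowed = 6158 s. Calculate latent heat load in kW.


Q_lat = m * h_fg / t
Q_lat = 1754 * 284 / 6158
Q_lat = 80.89 kW

80.89


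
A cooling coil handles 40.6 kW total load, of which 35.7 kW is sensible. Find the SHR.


SHR = Q_sensible / Q_total
SHR = 35.7 / 40.6
SHR = 0.879

0.879


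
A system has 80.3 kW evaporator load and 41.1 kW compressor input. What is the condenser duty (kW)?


Q_cond = Q_evap + W
Q_cond = 80.3 + 41.1
Q_cond = 121.4 kW

121.4


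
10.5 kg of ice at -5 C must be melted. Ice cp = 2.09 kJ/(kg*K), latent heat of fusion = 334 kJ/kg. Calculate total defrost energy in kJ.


Sensible heat = cp * dT = 2.09 * 5 = 10.45 kJ/kg
Total per kg = 10.45 + 334 = 344.45 kJ/kg
Q = m * total = 10.5 * 344.45
Q = 3616.7 kJ

3616.7


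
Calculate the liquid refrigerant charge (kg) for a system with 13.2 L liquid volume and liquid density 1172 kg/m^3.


Charge = V * rho / 1000
Charge = 13.2 * 1172 / 1000
Charge = 15.47 kg

15.47


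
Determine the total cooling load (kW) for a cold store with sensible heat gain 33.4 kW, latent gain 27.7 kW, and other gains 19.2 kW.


Q_total = Q_s + Q_l + Q_misc
Q_total = 33.4 + 27.7 + 19.2
Q_total = 80.3 kW

80.3


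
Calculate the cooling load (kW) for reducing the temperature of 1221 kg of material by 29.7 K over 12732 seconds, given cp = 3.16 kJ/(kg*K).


Q = m * cp * dT / t
Q = 1221 * 3.16 * 29.7 / 12732
Q = 9.0 kW

9.0


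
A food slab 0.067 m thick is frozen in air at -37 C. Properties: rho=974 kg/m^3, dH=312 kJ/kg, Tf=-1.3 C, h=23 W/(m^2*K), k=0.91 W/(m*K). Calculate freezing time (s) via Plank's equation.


dT = -1.3 - (-37) = 35.7 K
term1 = a/(2h) = 0.067/(2*23) = 0.001456521739
term2 = a^2/(8k) = 0.067^2/(8*0.91) = 0.0006166208791
t = rho*dH*1000/dT * (term1 + term2)
t = 974*312*1000/35.7 * (0.001456521739 + 0.0006166208791)
t = 17647 s

17647


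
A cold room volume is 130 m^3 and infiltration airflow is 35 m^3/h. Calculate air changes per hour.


ACH = flow / volume
ACH = 35 / 130
ACH = 0.269

0.269


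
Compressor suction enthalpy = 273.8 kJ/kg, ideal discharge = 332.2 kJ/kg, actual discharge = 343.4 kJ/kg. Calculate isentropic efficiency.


dh_ideal = 332.2 - 273.8 = 58.4 kJ/kg
dh_actual = 343.4 - 273.8 = 69.6 kJ/kg
eta_s = dh_ideal / dh_actual = 58.4 / 69.6
eta_s = 0.8391

0.8391


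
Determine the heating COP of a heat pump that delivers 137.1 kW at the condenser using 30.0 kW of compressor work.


COP_hp = Q_cond / W
COP_hp = 137.1 / 30.0
COP_hp = 4.57

4.57


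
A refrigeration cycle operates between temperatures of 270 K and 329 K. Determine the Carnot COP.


dT = 329 - 270 = 59 K
COP_carnot = T_cold / dT = 270 / 59
COP_carnot = 4.576

4.576


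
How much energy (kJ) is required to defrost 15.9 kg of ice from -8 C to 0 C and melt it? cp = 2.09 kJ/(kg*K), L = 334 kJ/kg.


Sensible heat = cp * dT = 2.09 * 8 = 16.72 kJ/kg
Total per kg = 16.72 + 334 = 350.72 kJ/kg
Q = m * total = 15.9 * 350.72
Q = 5576.4 kJ

5576.4


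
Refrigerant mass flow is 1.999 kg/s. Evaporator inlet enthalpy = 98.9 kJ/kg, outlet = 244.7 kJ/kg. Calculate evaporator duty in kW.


dh = 244.7 - 98.9 = 145.8 kJ/kg
Q_evap = m_dot * dh = 1.999 * 145.8
Q_evap = 291.45 kW

291.45


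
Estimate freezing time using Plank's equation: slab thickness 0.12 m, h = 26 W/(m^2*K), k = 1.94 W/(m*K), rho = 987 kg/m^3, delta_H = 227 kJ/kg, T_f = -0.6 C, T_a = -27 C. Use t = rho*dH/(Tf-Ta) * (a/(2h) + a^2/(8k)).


dT = -0.6 - (-27) = 26.4 K
term1 = a/(2h) = 0.12/(2*26) = 0.002307692308
term2 = a^2/(8k) = 0.12^2/(8*1.94) = 0.0009278350515
t = rho*dH*1000/dT * (term1 + term2)
t = 987*227*1000/26.4 * (0.002307692308 + 0.0009278350515)
t = 27459 s

27459


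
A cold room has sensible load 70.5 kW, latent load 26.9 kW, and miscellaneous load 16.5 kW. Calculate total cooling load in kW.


Q_total = Q_s + Q_l + Q_misc
Q_total = 70.5 + 26.9 + 16.5
Q_total = 113.9 kW

113.9


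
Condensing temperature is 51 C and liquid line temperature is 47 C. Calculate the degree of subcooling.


Subcooling = T_cond - T_liquid
Subcooling = 51 - 47
Subcooling = 4 K

4


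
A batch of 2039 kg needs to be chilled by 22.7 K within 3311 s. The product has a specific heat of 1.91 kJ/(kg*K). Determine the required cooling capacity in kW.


Q = m * cp * dT / t
Q = 2039 * 1.91 * 22.7 / 3311
Q = 26.7 kW

26.7


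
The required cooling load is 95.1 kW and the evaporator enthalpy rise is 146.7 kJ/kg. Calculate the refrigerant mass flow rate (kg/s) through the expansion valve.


m_dot = Q / dh
m_dot = 95.1 / 146.7
m_dot = 0.6483 kg/s

0.6483


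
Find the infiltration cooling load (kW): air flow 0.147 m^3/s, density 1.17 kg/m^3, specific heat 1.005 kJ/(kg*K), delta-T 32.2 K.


Q = V_dot * rho * cp * dT
Q = 0.147 * 1.17 * 1.005 * 32.2
Q = 5.566 kW

5.566


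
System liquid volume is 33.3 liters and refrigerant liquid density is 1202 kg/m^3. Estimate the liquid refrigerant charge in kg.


Charge = V * rho / 1000
Charge = 33.3 * 1202 / 1000
Charge = 40.03 kg

40.03


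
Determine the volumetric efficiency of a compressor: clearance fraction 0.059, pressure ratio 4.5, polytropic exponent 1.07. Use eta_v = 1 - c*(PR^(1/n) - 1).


PR^(1/n) = 4.5^(1/1.07) = 4.07829827
eta_v = 1 - 0.059 * (4.07829827 - 1)
eta_v = 0.8184

0.8184


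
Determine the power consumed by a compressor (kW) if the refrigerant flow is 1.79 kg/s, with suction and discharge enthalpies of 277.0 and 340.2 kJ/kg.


dh = 340.2 - 277.0 = 63.2 kJ/kg
W = m_dot * dh = 1.79 * 63.2 = 113.13 kW

113.13
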